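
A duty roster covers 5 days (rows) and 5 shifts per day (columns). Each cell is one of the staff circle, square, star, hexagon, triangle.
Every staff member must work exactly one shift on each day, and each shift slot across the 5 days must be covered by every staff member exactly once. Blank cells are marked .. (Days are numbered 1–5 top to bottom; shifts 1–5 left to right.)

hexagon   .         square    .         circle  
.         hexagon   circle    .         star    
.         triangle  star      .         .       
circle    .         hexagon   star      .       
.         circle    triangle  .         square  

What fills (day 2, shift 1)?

Day 1, shift 2: day 1 has {circle, square, hexagon} and shift 2 has {circle, hexagon, triangle}, leaving only star.
Day 1, shift 4: day 1 has {circle, square, star, hexagon} and shift 4 has {star}, leaving only triangle.
Day 2, shift 4: day 2 has {circle, star, hexagon} and shift 4 has {star, triangle}, leaving only square.
Day 2 already has {circle, square, star, hexagon} and shift 1 already has {circle, hexagon}, so day 2, shift 1 must be triangle.

triangle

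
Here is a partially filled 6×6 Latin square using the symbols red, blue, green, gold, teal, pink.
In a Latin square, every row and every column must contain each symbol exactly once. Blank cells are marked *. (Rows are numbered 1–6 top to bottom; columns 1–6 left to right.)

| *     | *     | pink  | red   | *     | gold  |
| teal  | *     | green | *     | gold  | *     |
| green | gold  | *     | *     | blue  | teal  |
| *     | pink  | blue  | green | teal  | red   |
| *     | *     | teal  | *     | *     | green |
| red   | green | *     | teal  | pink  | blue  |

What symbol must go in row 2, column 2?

red

Row 1, column 1: row 1 has {red, gold, pink} and column 1 has {red, green, teal}, leaving only blue.
Row 1, column 2: row 1 has {red, blue, gold, pink} and column 2 has {green, gold, pink}, leaving only teal.
Row 1, column 5: row 1 has {red, blue, gold, teal, pink} and column 5 has {blue, gold, teal, pink}, leaving only green.
Row 2, column 6: row 2 has {green, gold, teal} and column 6 has {red, blue, green, gold, teal}, leaving only pink.
Row 2, column 4: row 2 has {green, gold, teal, pink} and column 4 has {red, green, teal}, leaving only blue.
Row 2 already has {blue, green, gold, teal, pink} and column 2 already has {green, gold, teal, pink}, so row 2, column 2 must be red.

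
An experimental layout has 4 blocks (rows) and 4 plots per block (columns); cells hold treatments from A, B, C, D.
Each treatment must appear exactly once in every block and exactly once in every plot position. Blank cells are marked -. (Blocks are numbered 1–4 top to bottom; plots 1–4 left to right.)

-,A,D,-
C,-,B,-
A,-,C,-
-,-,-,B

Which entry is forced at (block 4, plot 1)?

D

Block 4 already has {B} and plot 1 already has {A, C}, so block 4, plot 1 must be D.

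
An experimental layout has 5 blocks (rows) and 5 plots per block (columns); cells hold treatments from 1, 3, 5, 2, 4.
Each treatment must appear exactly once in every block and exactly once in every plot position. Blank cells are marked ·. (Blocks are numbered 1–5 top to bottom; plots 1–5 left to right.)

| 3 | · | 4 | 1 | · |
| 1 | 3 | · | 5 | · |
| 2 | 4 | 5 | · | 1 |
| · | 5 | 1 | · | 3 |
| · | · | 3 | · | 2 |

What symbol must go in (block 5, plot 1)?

5

Block 1, plot 2: block 1 has {1, 3, 4} and plot 2 has {3, 5, 4}, leaving only 2.
Block 1, plot 5: block 1 has {1, 3, 2, 4} and plot 5 has {1, 3, 2}, leaving only 5.
Block 2, plot 3: block 2 has {1, 3, 5} and plot 3 has {1, 3, 5, 4}, leaving only 2.
Block 2, plot 5: block 2 has {1, 3, 5, 2} and plot 5 has {1, 3, 5, 2}, leaving only 4.
Block 3, plot 4: block 3 has {1, 5, 2, 4} and plot 4 has {1, 5}, leaving only 3.
Block 4, plot 1: block 4 has {1, 3, 5} and plot 1 has {1, 3, 2}, leaving only 4.
Block 5 already has {3, 2} and plot 1 already has {1, 3, 2, 4}, so block 5, plot 1 must be 5.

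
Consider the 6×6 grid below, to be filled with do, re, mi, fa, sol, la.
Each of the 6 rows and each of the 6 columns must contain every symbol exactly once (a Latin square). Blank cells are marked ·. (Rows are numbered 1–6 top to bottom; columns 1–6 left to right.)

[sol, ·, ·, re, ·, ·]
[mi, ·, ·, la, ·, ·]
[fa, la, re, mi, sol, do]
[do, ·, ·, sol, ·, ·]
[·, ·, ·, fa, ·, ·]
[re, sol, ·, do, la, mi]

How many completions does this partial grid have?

Row 1, column 2: eliminating its row and column leaves {do, mi, fa}.
Row 1, column 3: eliminating its row and column leaves {do, mi, fa, la}.
Row 1, column 5: eliminating its row and column leaves {do, mi, fa}.
Row 1, column 6: eliminating its row and column leaves {fa, la}.
Row 2, column 2: eliminating its row and column leaves {do, re, fa}.
Row 2, column 3: eliminating its row and column leaves {do, fa, sol}.
Row 2, column 5: eliminating its row and column leaves {do, re, fa}.
Row 2, column 6: eliminating its row and column leaves {re, fa, sol}.
Row 4, column 2: eliminating its row and column leaves {re, mi, fa}.
Row 4, column 3: eliminating its row and column leaves {mi, fa, la}.
Row 4, column 5: eliminating its row and column leaves {re, mi, fa}.
Row 4, column 6: eliminating its row and column leaves {re, fa, la}.
Row 5, column 1: eliminating its row and column leaves {la}.
Row 5, column 2: eliminating its row and column leaves {do, re, mi}.
Row 5, column 3: eliminating its row and column leaves {do, mi, sol, la}.
Row 5, column 5: eliminating its row and column leaves {do, re, mi}.
Row 5, column 6: eliminating its row and column leaves {re, sol, la}.
Row 6, column 3: eliminating its row and column leaves {fa}.
Enumerating the assignments across these blanks that avoid any row or column repeat gives 20 completions.

20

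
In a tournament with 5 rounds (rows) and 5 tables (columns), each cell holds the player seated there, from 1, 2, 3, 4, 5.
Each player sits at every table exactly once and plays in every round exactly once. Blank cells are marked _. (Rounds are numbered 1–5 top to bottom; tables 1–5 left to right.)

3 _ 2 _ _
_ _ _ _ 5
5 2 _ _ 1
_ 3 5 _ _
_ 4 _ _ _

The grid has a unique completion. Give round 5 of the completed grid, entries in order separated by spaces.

Round 1, table 5: round 1 has {2, 3} and table 5 has {1, 5}, leaving only 4.
Round 2, table 2: round 2 has {5} and table 2 has {2, 3, 4}, leaving only 1.
Round 1, table 2: round 1 has {2, 3, 4} and table 2 has {1, 2, 3, 4}, leaving only 5.
Round 1, table 4: round 1 has {2, 3, 4, 5} and table 4 has {}, leaving only 1.
Round 4, table 5: round 4 has {3, 5} and table 5 has {1, 4, 5}, leaving only 2.
Round 5, table 5: round 5 has {4} and table 5 has {1, 2, 4, 5}, leaving only 3.
Round 5, table 3: round 5 has {3, 4} and table 3 has {2, 5}, leaving only 1.
Round 5, table 1: round 5 has {1, 3, 4} and table 1 has {3, 5}, leaving only 2.
Round 5, table 4: round 5 has {1, 2, 3, 4} and table 4 has {1}, leaving only 5.
So round 5 reads: 2 4 1 5 3.

2 4 1 5 3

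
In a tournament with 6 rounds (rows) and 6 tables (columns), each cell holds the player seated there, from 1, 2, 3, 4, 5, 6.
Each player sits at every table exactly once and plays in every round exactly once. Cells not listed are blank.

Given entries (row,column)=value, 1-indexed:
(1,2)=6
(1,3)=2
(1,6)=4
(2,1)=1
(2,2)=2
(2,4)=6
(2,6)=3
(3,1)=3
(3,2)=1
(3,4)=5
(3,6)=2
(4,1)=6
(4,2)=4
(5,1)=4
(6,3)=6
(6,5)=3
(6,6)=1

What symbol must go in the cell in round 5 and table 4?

Round 1, table 1: round 1 has {2, 4, 6} and table 1 has {1, 3, 4, 6}, leaving only 5.
Round 1, table 5: round 1 has {2, 4, 5, 6} and table 5 has {3}, leaving only 1.
Round 1, table 4: round 1 has {1, 2, 4, 5, 6} and table 4 has {5, 6}, leaving only 3.
Round 3, table 3: round 3 has {1, 2, 3, 5} and table 3 has {2, 6}, leaving only 4.
Round 2, table 3: round 2 has {1, 2, 3, 6} and table 3 has {2, 4, 6}, leaving only 5.
Round 2, table 5: round 2 has {1, 2, 3, 5, 6} and table 5 has {1, 3}, leaving only 4.
Round 3, table 5: round 3 has {1, 2, 3, 4, 5} and table 5 has {1, 3, 4}, leaving only 6.
Round 4, table 6: round 4 has {4, 6} and table 6 has {1, 2, 3, 4}, leaving only 5.
Round 4, table 5: round 4 has {4, 5, 6} and table 5 has {1, 3, 4, 6}, leaving only 2.
Round 4, table 4: round 4 has {2, 4, 5, 6} and table 4 has {3, 5, 6}, leaving only 1.
Round 5 already has {4} and table 4 already has {1, 3, 5, 6}, so round 5, table 4 must be 2.

2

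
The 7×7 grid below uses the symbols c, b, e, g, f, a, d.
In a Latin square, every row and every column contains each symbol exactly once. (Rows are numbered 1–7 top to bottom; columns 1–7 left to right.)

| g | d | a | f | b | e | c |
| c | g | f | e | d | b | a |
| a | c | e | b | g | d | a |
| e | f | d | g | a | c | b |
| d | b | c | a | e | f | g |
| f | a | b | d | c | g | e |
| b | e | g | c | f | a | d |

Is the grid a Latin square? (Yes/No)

No

Row 3 contains a twice (at columns 1 and 7), so it is not a permutation.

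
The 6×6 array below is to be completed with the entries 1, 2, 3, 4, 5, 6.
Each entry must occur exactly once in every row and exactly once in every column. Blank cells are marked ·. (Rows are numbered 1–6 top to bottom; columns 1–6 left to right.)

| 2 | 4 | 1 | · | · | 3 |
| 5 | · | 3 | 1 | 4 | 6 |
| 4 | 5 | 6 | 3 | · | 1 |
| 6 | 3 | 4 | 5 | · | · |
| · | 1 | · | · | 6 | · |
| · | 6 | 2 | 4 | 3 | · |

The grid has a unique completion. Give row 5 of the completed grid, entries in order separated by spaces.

Row 5, column 1: row 5 has {1, 6} and column 1 has {2, 4, 5, 6}, leaving only 3.
Row 5, column 3: row 5 has {1, 3, 6} and column 3 has {1, 2, 3, 4, 6}, leaving only 5.
Row 5, column 4: row 5 has {1, 3, 5, 6} and column 4 has {1, 3, 4, 5}, leaving only 2.
Row 5, column 6: row 5 has {1, 2, 3, 5, 6} and column 6 has {1, 3, 6}, leaving only 4.
So row 5 reads: 3 1 5 2 6 4.

3 1 5 2 6 4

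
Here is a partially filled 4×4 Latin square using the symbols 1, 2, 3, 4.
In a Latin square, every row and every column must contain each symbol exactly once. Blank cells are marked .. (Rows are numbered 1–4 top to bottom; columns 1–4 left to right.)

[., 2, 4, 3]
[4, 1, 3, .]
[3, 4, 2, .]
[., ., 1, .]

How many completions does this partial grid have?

1

Row 1, column 1: eliminating its row and column leaves {1}.
Row 2, column 4: eliminating its row and column leaves {2}.
Row 3, column 4: eliminating its row and column leaves {1}.
Row 4, column 1: eliminating its row and column leaves {2}.
Row 4, column 2: eliminating its row and column leaves {3}.
Row 4, column 4: eliminating its row and column leaves {2, 4}.
Only one assignment across all blanks avoids any row or column repeat, giving 1 completion.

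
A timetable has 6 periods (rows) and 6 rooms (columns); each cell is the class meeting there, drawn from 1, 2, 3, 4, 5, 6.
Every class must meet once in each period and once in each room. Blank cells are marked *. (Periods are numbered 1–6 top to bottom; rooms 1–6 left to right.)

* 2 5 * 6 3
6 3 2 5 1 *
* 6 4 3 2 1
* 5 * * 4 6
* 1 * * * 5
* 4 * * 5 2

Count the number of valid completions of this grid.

Period 1, room 1: eliminating its period and room leaves {1, 4}.
Period 1, room 4: eliminating its period and room leaves {1, 4}.
Period 2, room 6: eliminating its period and room leaves {4}.
Period 3, room 1: eliminating its period and room leaves {5}.
Period 4, room 1: eliminating its period and room leaves {1, 2, 3}.
Period 4, room 3: eliminating its period and room leaves {1, 3}.
Period 4, room 4: eliminating its period and room leaves {1, 2}.
Period 5, room 1: eliminating its period and room leaves {2, 3, 4}.
Period 5, room 3: eliminating its period and room leaves {3, 6}.
Period 5, room 4: eliminating its period and room leaves {2, 4, 6}.
Period 5, room 5: eliminating its period and room leaves {3}.
Period 6, room 1: eliminating its period and room leaves {1, 3}.
Period 6, room 3: eliminating its period and room leaves {1, 3, 6}.
Period 6, room 4: eliminating its period and room leaves {1, 6}.
Enumerating the assignments across these blanks that avoid any period or room repeat gives 3 completions.

3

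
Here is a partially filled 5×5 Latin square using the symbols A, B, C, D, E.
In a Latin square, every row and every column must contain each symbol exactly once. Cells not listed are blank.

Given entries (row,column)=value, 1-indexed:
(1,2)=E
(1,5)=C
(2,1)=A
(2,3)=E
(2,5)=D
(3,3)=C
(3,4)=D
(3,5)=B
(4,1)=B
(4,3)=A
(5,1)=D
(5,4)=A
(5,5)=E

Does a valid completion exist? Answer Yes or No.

No

Row 1, column 1: row 1 together with column 1 already contain {A, B, C, D, E} — every symbol — so nothing can go there. The grid has no valid completion.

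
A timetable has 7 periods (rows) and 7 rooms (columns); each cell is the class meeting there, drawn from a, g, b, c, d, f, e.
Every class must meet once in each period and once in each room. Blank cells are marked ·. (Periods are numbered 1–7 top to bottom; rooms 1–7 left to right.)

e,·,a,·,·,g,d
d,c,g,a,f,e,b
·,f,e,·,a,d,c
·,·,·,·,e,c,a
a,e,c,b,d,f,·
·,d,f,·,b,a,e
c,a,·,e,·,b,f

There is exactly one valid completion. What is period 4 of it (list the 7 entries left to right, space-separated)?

f g b d e c a

Period 1, room 2: period 1 has {a, g, d, e} and room 2 has {a, c, d, f, e}, leaving only b.
Period 4, room 2: period 4 has {a, c, e} and room 2 has {a, b, c, d, f, e}, leaving only g.
Period 1, room 5: period 1 has {a, g, b, d, e} and room 5 has {a, b, d, f, e}, leaving only c.
Period 1, room 4: period 1 has {a, g, b, c, d, e} and room 4 has {a, b, e}, leaving only f.
Period 4, room 4: period 4 has {a, g, c, e} and room 4 has {a, b, f, e}, leaving only d.
Period 4, room 3: period 4 has {a, g, c, d, e} and room 3 has {a, g, c, f, e}, leaving only b.
Period 4, room 1: period 4 has {a, g, b, c, d, e} and room 1 has {a, c, d, e}, leaving only f.
So period 4 reads: f g b d e c a.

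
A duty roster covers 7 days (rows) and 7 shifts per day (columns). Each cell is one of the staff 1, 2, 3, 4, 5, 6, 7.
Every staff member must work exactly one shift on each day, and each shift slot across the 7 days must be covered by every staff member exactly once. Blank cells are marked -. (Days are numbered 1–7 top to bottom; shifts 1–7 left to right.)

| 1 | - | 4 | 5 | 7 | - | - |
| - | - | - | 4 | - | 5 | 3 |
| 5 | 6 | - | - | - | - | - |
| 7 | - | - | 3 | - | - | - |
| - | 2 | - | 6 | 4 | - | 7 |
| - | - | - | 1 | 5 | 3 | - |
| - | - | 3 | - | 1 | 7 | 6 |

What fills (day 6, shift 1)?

2

Day 1, shift 2: day 1 has {1, 4, 5, 7} and shift 2 has {2, 6}, leaving only 3.
Day 1, shift 7: day 1 has {1, 3, 4, 5, 7} and shift 7 has {3, 6, 7}, leaving only 2.
Day 1, shift 6: day 1 has {1, 2, 3, 4, 5, 7} and shift 6 has {3, 5, 7}, leaving only 6.
Day 5, shift 1: day 5 has {2, 4, 6, 7} and shift 1 has {1, 5, 7}, leaving only 3.
Day 5, shift 6: day 5 has {2, 3, 4, 6, 7} and shift 6 has {3, 5, 6, 7}, leaving only 1.
Day 5, shift 3: day 5 has {1, 2, 3, 4, 6, 7} and shift 3 has {3, 4}, leaving only 5.
Day 6, shift 7: day 6 has {1, 3, 5} and shift 7 has {2, 3, 6, 7}, leaving only 4.
Day 3, shift 7: day 3 has {5, 6} and shift 7 has {2, 3, 4, 6, 7}, leaving only 1.
Day 4, shift 7: day 4 has {3, 7} and shift 7 has {1, 2, 3, 4, 6, 7}, leaving only 5.
Day 6, shift 2: day 6 has {1, 3, 4, 5} and shift 2 has {2, 3, 6}, leaving only 7.
Day 2, shift 2: day 2 has {3, 4, 5} and shift 2 has {2, 3, 6, 7}, leaving only 1.
Day 4, shift 2: day 4 has {3, 5, 7} and shift 2 has {1, 2, 3, 6, 7}, leaving only 4.
Day 4, shift 6: day 4 has {3, 4, 5, 7} and shift 6 has {1, 3, 5, 6, 7}, leaving only 2.
Day 3, shift 6: day 3 has {1, 5, 6} and shift 6 has {1, 2, 3, 5, 6, 7}, leaving only 4.
Day 4, shift 5: day 4 has {2, 3, 4, 5, 7} and shift 5 has {1, 4, 5, 7}, leaving only 6.
Day 2, shift 5: day 2 has {1, 3, 4, 5} and shift 5 has {1, 4, 5, 6, 7}, leaving only 2.
Day 2, shift 1: day 2 has {1, 2, 3, 4, 5} and shift 1 has {1, 3, 5, 7}, leaving only 6.
Day 6 already has {1, 3, 4, 5, 7} and shift 1 already has {1, 3, 5, 6, 7}, so day 6, shift 1 must be 2.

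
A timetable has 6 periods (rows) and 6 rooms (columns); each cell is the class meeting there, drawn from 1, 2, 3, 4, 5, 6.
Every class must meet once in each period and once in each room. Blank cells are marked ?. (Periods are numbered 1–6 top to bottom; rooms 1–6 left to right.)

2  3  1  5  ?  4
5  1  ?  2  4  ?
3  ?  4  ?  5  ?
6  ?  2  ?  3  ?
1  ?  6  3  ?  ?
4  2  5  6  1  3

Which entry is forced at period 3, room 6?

Period 1, room 5: period 1 has {1, 2, 3, 4, 5} and room 5 has {1, 3, 4, 5}, leaving only 6.
Period 2, room 3: period 2 has {1, 2, 4, 5} and room 3 has {1, 2, 4, 5, 6}, leaving only 3.
Period 2, room 6: period 2 has {1, 2, 3, 4, 5} and room 6 has {3, 4}, leaving only 6.
Period 3, room 2: period 3 has {3, 4, 5} and room 2 has {1, 2, 3}, leaving only 6.
Period 3, room 4: period 3 has {3, 4, 5, 6} and room 4 has {2, 3, 5, 6}, leaving only 1.
Period 3 already has {1, 3, 4, 5, 6} and room 6 already has {3, 4, 6}, so period 3, room 6 must be 2.

2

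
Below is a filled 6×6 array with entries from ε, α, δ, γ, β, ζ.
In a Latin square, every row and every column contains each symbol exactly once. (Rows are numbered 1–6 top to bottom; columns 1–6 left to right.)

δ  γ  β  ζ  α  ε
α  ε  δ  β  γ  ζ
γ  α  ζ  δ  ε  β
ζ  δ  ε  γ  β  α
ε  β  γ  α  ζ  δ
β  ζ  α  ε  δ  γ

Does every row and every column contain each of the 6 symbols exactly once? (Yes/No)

Each row is a permutation of the 6 symbols, and so is each column.

Yes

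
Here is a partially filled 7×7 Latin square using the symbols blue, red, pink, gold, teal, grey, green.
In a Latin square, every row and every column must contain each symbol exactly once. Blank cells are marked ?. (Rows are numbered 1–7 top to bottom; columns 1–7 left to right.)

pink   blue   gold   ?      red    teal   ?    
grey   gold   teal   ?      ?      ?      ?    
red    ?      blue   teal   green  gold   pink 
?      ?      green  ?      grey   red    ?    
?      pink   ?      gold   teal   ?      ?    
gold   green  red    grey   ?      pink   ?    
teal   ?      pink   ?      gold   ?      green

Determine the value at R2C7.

Row 1, column 4: row 1 has {blue, red, pink, gold, teal} and column 4 has {gold, teal, grey}, leaving only green.
Row 1, column 7: row 1 has {blue, red, pink, gold, teal, green} and column 7 has {pink, green}, leaving only grey.
Row 3, column 2: row 3 has {blue, red, pink, gold, teal, green} and column 2 has {blue, pink, gold, green}, leaving only grey.
Row 4, column 1: row 4 has {red, grey, green} and column 1 has {red, pink, gold, teal, grey}, leaving only blue.
Row 4, column 2: row 4 has {blue, red, grey, green} and column 2 has {blue, pink, gold, grey, green}, leaving only teal.
Row 4, column 4: row 4 has {blue, red, teal, grey, green} and column 4 has {gold, teal, grey, green}, leaving only pink.
Row 4, column 7: row 4 has {blue, red, pink, teal, grey, green} and column 7 has {pink, grey, green}, leaving only gold.
Row 5, column 1: row 5 has {pink, gold, teal} and column 1 has {blue, red, pink, gold, teal, grey}, leaving only green.
Row 5, column 3: row 5 has {pink, gold, teal, green} and column 3 has {blue, red, pink, gold, teal, green}, leaving only grey.
Row 5, column 6: row 5 has {pink, gold, teal, grey, green} and column 6 has {red, pink, gold, teal}, leaving only blue.
Row 2, column 6: row 2 has {gold, teal, grey} and column 6 has {blue, red, pink, gold, teal}, leaving only green.
Row 5, column 7: row 5 has {blue, pink, gold, teal, grey, green} and column 7 has {pink, gold, grey, green}, leaving only red.
Row 2 already has {gold, teal, grey, green} and column 7 already has {red, pink, gold, grey, green}, so row 2, column 7 must be blue.

blue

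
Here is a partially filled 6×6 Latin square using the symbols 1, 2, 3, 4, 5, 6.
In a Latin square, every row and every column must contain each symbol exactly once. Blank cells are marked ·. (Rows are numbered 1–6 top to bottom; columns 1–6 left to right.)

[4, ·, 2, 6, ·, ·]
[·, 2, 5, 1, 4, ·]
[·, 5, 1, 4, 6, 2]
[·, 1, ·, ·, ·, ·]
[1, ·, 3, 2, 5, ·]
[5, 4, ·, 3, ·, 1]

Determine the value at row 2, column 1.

Row 1, column 2: row 1 has {2, 4, 6} and column 2 has {1, 2, 4, 5}, leaving only 3.
Row 1, column 5: row 1 has {2, 3, 4, 6} and column 5 has {4, 5, 6}, leaving only 1.
Row 1, column 6: row 1 has {1, 2, 3, 4, 6} and column 6 has {1, 2}, leaving only 5.
Row 3, column 1: row 3 has {1, 2, 4, 5, 6} and column 1 has {1, 4, 5}, leaving only 3.
Row 2 already has {1, 2, 4, 5} and column 1 already has {1, 3, 4, 5}, so row 2, column 1 must be 6.

6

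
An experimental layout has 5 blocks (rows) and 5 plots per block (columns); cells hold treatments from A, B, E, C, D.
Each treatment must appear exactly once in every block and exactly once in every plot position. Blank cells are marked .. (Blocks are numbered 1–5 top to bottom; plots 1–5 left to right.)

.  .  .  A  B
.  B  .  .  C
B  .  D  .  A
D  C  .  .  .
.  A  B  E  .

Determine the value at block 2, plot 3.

E

Block 2, plot 4: block 2 has {B, C} and plot 4 has {A, E}, leaving only D.
Block 3, plot 2: block 3 has {A, B, D} and plot 2 has {A, B, C}, leaving only E.
Block 1, plot 2: block 1 has {A, B} and plot 2 has {A, B, E, C}, leaving only D.
Block 3, plot 4: block 3 has {A, B, E, D} and plot 4 has {A, E, D}, leaving only C.
Block 4, plot 4: block 4 has {C, D} and plot 4 has {A, E, C, D}, leaving only B.
Block 4, plot 5: block 4 has {B, C, D} and plot 5 has {A, B, C}, leaving only E.
Block 4, plot 3: block 4 has {B, E, C, D} and plot 3 has {B, D}, leaving only A.
Block 2 already has {B, C, D} and plot 3 already has {A, B, D}, so block 2, plot 3 must be E.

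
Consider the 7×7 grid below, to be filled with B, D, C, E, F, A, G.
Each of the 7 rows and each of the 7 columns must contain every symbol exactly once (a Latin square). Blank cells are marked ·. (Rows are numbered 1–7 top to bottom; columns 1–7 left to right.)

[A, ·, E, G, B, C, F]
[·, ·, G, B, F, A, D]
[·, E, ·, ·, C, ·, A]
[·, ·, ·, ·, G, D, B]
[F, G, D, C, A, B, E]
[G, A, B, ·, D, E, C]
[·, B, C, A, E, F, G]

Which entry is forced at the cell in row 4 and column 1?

Row 1, column 2: row 1 has {B, C, E, F, A, G} and column 2 has {B, E, A, G}, leaving only D.
Row 2, column 2: row 2 has {B, D, F, A, G} and column 2 has {B, D, E, A, G}, leaving only C.
Row 2, column 1: row 2 has {B, D, C, F, A, G} and column 1 has {F, A, G}, leaving only E.
Row 4 already has {B, D, G} and column 1 already has {E, F, A, G}, so row 4, column 1 must be C.

C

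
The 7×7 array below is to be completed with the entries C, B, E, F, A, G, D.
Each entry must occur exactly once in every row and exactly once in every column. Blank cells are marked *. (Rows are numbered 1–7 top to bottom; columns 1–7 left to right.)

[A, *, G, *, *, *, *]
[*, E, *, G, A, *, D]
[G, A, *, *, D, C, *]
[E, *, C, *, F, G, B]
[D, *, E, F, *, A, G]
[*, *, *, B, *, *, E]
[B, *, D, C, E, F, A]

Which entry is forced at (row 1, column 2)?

Row 2, column 6: row 2 has {E, A, G, D} and column 6 has {C, F, A, G}, leaving only B.
Row 2, column 3: row 2 has {B, E, A, G, D} and column 3 has {C, E, G, D}, leaving only F.
Row 2, column 1: row 2 has {B, E, F, A, G, D} and column 1 has {B, E, A, G, D}, leaving only C.
Row 3, column 3: row 3 has {C, A, G, D} and column 3 has {C, E, F, G, D}, leaving only B.
Row 3, column 4: row 3 has {C, B, A, G, D} and column 4 has {C, B, F, G}, leaving only E.
Row 1, column 4: row 1 has {A, G} and column 4 has {C, B, E, F, G}, leaving only D.
Row 1, column 6: row 1 has {A, G, D} and column 6 has {C, B, F, A, G}, leaving only E.
Row 3, column 7: row 3 has {C, B, E, A, G, D} and column 7 has {B, E, A, G, D}, leaving only F.
Row 1, column 7: row 1 has {E, A, G, D} and column 7 has {B, E, F, A, G, D}, leaving only C.
Row 1, column 5: row 1 has {C, E, A, G, D} and column 5 has {E, F, A, D}, leaving only B.
Row 1 already has {C, B, E, A, G, D} and column 2 already has {E, A}, so row 1, column 2 must be F.

F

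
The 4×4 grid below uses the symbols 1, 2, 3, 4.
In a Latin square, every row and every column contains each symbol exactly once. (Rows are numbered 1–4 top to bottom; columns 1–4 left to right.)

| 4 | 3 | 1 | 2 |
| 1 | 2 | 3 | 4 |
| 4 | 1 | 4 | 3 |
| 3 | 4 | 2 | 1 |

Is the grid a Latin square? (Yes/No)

Row 3 contains 4 twice (at columns 1 and 3), so it is not a permutation.

No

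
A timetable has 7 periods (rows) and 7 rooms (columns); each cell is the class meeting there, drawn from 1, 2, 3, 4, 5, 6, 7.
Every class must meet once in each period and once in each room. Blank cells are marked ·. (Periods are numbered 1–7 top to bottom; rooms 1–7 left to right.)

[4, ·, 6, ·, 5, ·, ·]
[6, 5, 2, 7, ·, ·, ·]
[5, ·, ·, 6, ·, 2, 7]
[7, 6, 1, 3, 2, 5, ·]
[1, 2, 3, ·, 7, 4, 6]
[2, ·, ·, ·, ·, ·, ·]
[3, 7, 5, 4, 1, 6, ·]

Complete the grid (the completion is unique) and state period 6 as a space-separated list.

2 4 7 1 6 3 5

Period 3, room 3: period 3 has {2, 5, 6, 7} and room 3 has {1, 2, 3, 5, 6}, leaving only 4.
Period 6, room 3: period 6 has {2} and room 3 has {1, 2, 3, 4, 5, 6}, leaving only 7.
Period 3, room 5: period 3 has {2, 4, 5, 6, 7} and room 5 has {1, 2, 5, 7}, leaving only 3.
Period 2, room 5: period 2 has {2, 5, 6, 7} and room 5 has {1, 2, 3, 5, 7}, leaving only 4.
Period 6, room 5: period 6 has {2, 7} and room 5 has {1, 2, 3, 4, 5, 7}, leaving only 6.
Period 3, room 2: period 3 has {2, 3, 4, 5, 6, 7} and room 2 has {2, 5, 6, 7}, leaving only 1.
Period 1, room 2: period 1 has {4, 5, 6} and room 2 has {1, 2, 5, 6, 7}, leaving only 3.
Period 6, room 2: period 6 has {2, 6, 7} and room 2 has {1, 2, 3, 5, 6, 7}, leaving only 4.
Period 4, room 7: period 4 has {1, 2, 3, 5, 6, 7} and room 7 has {6, 7}, leaving only 4.
Period 5, room 4: period 5 has {1, 2, 3, 4, 6, 7} and room 4 has {3, 4, 6, 7}, leaving only 5.
Period 6, room 4: period 6 has {2, 4, 6, 7} and room 4 has {3, 4, 5, 6, 7}, leaving only 1.
Period 6, room 6: period 6 has {1, 2, 4, 6, 7} and room 6 has {2, 4, 5, 6}, leaving only 3.
Period 6, room 7: period 6 has {1, 2, 3, 4, 6, 7} and room 7 has {4, 6, 7}, leaving only 5.
So period 6 reads: 2 4 7 1 6 3 5.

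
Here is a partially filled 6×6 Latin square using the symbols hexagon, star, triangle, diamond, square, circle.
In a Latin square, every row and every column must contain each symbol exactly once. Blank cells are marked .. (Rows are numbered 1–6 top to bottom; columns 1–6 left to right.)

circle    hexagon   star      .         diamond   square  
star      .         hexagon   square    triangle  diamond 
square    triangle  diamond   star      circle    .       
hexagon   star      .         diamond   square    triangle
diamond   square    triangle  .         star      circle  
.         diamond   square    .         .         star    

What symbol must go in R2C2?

Row 2 already has {hexagon, star, triangle, diamond, square} and column 2 already has {hexagon, star, triangle, diamond, square}, so row 2, column 2 must be circle.

circle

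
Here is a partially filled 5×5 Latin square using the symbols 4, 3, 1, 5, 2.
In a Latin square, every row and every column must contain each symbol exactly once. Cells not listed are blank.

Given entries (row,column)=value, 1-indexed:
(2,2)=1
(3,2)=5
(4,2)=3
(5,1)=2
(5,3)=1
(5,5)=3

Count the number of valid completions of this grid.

Row 1, column 1: eliminating its row and column leaves {4, 3, 1, 5}.
Row 1, column 2: eliminating its row and column leaves {4, 2}.
Row 1, column 3: eliminating its row and column leaves {4, 3, 5, 2}.
Row 1, column 4: eliminating its row and column leaves {4, 3, 1, 5, 2}.
Row 1, column 5: eliminating its row and column leaves {4, 1, 5, 2}.
Row 2, column 1: eliminating its row and column leaves {4, 3, 5}.
Row 2, column 3: eliminating its row and column leaves {4, 3, 5, 2}.
Row 2, column 4: eliminating its row and column leaves {4, 3, 5, 2}.
Row 2, column 5: eliminating its row and column leaves {4, 5, 2}.
Row 3, column 1: eliminating its row and column leaves {4, 3, 1}.
Row 3, column 3: eliminating its row and column leaves {4, 3, 2}.
Row 3, column 4: eliminating its row and column leaves {4, 3, 1, 2}.
Row 3, column 5: eliminating its row and column leaves {4, 1, 2}.
Row 4, column 1: eliminating its row and column leaves {4, 1, 5}.
Row 4, column 3: eliminating its row and column leaves {4, 5, 2}.
Row 4, column 4: eliminating its row and column leaves {4, 1, 5, 2}.
Row 4, column 5: eliminating its row and column leaves {4, 1, 5, 2}.
Row 5, column 2: eliminating its row and column leaves {4}.
Row 5, column 4: eliminating its row and column leaves {4, 5}.
Enumerating the assignments across these blanks that avoid any row or column repeat gives 56 completions.

56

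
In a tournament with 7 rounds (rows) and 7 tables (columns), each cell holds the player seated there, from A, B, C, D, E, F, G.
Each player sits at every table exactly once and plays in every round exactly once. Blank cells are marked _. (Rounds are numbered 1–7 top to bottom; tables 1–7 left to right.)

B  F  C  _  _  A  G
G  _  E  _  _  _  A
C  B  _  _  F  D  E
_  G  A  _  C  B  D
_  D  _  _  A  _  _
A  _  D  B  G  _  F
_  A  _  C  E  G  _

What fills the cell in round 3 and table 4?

Round 1, table 5: round 1 has {A, B, C, F, G} and table 5 has {A, C, E, F, G}, leaving only D.
Round 1, table 4: round 1 has {A, B, C, D, F, G} and table 4 has {B, C}, leaving only E.
Round 2, table 2: round 2 has {A, E, G} and table 2 has {A, B, D, F, G}, leaving only C.
Round 2, table 5: round 2 has {A, C, E, G} and table 5 has {A, C, D, E, F, G}, leaving only B.
Round 2, table 6: round 2 has {A, B, C, E, G} and table 6 has {A, B, D, G}, leaving only F.
Round 2, table 4: round 2 has {A, B, C, E, F, G} and table 4 has {B, C, E}, leaving only D.
Round 3, table 3: round 3 has {B, C, D, E, F} and table 3 has {A, C, D, E}, leaving only G.
Round 3 already has {B, C, D, E, F, G} and table 4 already has {B, C, D, E}, so round 3, table 4 must be A.

A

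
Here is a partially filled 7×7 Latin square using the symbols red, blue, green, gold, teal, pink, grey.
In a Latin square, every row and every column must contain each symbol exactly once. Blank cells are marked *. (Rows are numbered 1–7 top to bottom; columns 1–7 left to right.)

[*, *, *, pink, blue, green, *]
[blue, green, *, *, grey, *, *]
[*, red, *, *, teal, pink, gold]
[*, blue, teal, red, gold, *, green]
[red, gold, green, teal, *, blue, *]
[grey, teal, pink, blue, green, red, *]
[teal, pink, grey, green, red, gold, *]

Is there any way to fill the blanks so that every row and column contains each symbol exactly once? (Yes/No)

No

Row 6, column 7: row 6 together with column 7 already contain {red, blue, green, gold, teal, pink, grey} — every symbol — so nothing can go there. The grid has no valid completion.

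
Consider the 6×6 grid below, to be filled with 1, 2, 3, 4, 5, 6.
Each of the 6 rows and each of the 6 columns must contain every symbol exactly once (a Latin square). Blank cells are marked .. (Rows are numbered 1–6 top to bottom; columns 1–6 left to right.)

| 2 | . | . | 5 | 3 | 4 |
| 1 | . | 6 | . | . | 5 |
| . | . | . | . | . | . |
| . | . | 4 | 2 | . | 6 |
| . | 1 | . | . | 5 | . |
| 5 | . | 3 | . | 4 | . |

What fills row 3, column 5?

6

Row 1, column 2: row 1 has {2, 3, 4, 5} and column 2 has {1}, leaving only 6.
Row 1, column 3: row 1 has {2, 3, 4, 5, 6} and column 3 has {3, 4, 6}, leaving only 1.
Row 2, column 5: row 2 has {1, 5, 6} and column 5 has {3, 4, 5}, leaving only 2.
Row 4, column 1: row 4 has {2, 4, 6} and column 1 has {1, 2, 5}, leaving only 3.
Row 4, column 2: row 4 has {2, 3, 4, 6} and column 2 has {1, 6}, leaving only 5.
Row 4, column 5: row 4 has {2, 3, 4, 5, 6} and column 5 has {2, 3, 4, 5}, leaving only 1.
Row 3 already has {} and column 5 already has {1, 2, 3, 4, 5}, so row 3, column 5 must be 6.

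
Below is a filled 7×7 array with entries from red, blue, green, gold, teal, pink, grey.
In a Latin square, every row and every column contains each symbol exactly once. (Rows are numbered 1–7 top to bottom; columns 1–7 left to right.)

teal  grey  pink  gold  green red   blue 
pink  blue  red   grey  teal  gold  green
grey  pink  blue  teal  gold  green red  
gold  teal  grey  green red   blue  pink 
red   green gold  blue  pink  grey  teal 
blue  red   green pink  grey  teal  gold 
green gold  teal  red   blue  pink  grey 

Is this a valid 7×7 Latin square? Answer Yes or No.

Each row is a permutation of the 7 symbols, and so is each column.

Yes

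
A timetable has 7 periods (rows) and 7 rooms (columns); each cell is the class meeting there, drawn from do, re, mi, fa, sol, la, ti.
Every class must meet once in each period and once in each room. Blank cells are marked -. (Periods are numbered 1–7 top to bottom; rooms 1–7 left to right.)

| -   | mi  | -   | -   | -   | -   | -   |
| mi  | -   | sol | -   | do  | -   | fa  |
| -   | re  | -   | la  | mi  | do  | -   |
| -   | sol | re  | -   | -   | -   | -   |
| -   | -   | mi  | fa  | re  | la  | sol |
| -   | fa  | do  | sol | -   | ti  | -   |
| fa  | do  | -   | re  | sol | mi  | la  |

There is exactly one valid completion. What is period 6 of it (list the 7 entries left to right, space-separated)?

re fa do sol la ti mi

Period 6, room 5: period 6 has {do, fa, sol, ti} and room 5 has {do, re, mi, sol}, leaving only la.
Period 6, room 1: period 6 has {do, fa, sol, la, ti} and room 1 has {mi, fa}, leaving only re.
Period 6, room 7: period 6 has {do, re, fa, sol, la, ti} and room 7 has {fa, sol, la}, leaving only mi.
So period 6 reads: re fa do sol la ti mi.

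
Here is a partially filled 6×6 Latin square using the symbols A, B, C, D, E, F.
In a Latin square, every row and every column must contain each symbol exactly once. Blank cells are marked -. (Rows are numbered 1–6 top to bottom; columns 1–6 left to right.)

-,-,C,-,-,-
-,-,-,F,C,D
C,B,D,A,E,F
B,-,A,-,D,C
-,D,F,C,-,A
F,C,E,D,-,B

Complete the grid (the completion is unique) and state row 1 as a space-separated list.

Row 1, column 6: row 1 has {C} and column 6 has {A, B, C, D, F}, leaving only E.
Row 1, column 4: row 1 has {C, E} and column 4 has {A, C, D, F}, leaving only B.
Row 2, column 3: row 2 has {C, D, F} and column 3 has {A, C, D, E, F}, leaving only B.
Row 4, column 4: row 4 has {A, B, C, D} and column 4 has {A, B, C, D, F}, leaving only E.
Row 4, column 2: row 4 has {A, B, C, D, E} and column 2 has {B, C, D}, leaving only F.
Row 1, column 2: row 1 has {B, C, E} and column 2 has {B, C, D, F}, leaving only A.
Row 1, column 1: row 1 has {A, B, C, E} and column 1 has {B, C, F}, leaving only D.
Row 1, column 5: row 1 has {A, B, C, D, E} and column 5 has {C, D, E}, leaving only F.
So row 1 reads: D A C B F E.

D A C B F E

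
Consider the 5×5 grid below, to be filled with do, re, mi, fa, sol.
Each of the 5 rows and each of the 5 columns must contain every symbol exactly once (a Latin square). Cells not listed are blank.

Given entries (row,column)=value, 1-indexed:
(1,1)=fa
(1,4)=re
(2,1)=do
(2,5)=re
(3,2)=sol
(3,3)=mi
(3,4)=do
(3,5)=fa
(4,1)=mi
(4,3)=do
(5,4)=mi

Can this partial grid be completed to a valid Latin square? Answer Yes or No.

No row or column among the givens repeats a symbol, and propagating forced cells runs into no contradiction.
One valid completion exists (for instance, fa do sol re mi / do mi fa sol re / re sol mi do fa / mi re do fa sol / sol fa re mi do).

Yes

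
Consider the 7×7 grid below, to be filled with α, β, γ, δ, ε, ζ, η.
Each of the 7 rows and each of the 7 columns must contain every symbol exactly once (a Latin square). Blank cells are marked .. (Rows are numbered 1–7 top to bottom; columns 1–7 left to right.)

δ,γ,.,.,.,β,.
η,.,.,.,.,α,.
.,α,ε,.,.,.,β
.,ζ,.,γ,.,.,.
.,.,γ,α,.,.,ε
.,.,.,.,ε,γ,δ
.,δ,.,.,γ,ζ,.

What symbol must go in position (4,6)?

ε

Row 4, column 6 is narrowed to {δ, ε, η}.
If it were δ, then row 5, column 6 would be left with no valid symbol.
If it were η, then row 5, column 6 would be left with no valid symbol.
So row 4, column 6 must be ε.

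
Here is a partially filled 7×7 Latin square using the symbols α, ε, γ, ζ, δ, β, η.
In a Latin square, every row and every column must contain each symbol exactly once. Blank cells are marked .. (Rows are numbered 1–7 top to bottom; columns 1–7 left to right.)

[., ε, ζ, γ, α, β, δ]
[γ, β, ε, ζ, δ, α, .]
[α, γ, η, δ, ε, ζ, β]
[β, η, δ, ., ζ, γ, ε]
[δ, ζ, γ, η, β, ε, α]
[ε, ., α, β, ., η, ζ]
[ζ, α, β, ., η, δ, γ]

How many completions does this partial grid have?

1

Row 1, column 1: eliminating its row and column leaves {η}.
Row 2, column 7: eliminating its row and column leaves {η}.
Row 4, column 4: eliminating its row and column leaves {α}.
Row 6, column 2: eliminating its row and column leaves {δ}.
Row 6, column 5: eliminating its row and column leaves {γ}.
Row 7, column 4: eliminating its row and column leaves {ε}.
Only one assignment across all blanks avoids any row or column repeat, giving 1 completion.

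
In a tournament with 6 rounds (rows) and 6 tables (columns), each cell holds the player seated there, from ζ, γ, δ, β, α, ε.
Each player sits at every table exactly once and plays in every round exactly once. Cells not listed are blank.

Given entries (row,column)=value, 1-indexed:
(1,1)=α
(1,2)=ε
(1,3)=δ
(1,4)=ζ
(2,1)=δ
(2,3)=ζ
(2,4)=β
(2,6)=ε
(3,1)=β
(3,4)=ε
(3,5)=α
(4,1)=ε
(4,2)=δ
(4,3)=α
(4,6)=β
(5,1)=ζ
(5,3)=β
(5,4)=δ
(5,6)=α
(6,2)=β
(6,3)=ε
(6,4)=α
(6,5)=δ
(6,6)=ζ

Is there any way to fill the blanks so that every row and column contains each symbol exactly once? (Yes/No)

Yes

No round or table among the givens repeats a symbol, and propagating forced cells runs into no contradiction.
One valid completion exists (for instance, α ε δ ζ β γ / δ α ζ β γ ε / β ζ γ ε α δ / ε δ α γ ζ β / ζ γ β δ ε α / γ β ε α δ ζ).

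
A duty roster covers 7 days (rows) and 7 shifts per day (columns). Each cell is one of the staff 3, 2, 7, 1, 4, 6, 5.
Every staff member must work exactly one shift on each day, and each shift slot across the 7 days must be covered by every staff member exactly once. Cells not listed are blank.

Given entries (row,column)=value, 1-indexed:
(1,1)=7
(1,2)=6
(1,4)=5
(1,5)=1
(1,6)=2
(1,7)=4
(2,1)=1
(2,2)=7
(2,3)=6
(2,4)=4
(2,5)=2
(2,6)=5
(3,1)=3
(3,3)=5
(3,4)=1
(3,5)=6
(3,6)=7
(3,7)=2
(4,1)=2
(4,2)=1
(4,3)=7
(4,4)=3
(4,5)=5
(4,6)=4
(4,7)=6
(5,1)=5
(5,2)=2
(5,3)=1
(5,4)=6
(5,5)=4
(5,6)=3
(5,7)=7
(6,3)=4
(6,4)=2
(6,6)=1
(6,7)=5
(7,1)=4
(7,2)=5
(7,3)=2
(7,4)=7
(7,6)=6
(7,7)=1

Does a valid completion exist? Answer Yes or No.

Yes

No day or shift among the givens repeats a symbol, and propagating forced cells runs into no contradiction.
One valid completion exists (for instance, 7 6 3 5 1 2 4 / 1 7 6 4 2 5 3 / 3 4 5 1 6 7 2 / 2 1 7 3 5 4 6 / 5 2 1 6 4 3 7 / 6 3 4 2 7 1 5 / 4 5 2 7 3 6 1).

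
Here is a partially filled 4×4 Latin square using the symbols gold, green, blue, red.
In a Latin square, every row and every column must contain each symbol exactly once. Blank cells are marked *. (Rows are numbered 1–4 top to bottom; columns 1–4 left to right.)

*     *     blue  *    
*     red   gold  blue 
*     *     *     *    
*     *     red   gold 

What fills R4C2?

Row 2, column 1: row 2 has {gold, blue, red} and column 1 has {}, leaving only green.
Row 3, column 3: row 3 has {} and column 3 has {gold, blue, red}, leaving only green.
Row 3, column 4: row 3 has {green} and column 4 has {gold, blue}, leaving only red.
Row 1, column 4: row 1 has {blue} and column 4 has {gold, blue, red}, leaving only green.
Row 1, column 2: row 1 has {green, blue} and column 2 has {red}, leaving only gold.
Row 1, column 1: row 1 has {gold, green, blue} and column 1 has {green}, leaving only red.
Row 3, column 2: row 3 has {green, red} and column 2 has {gold, red}, leaving only blue.
Row 4 already has {gold, red} and column 2 already has {gold, blue, red}, so row 4, column 2 must be green.

green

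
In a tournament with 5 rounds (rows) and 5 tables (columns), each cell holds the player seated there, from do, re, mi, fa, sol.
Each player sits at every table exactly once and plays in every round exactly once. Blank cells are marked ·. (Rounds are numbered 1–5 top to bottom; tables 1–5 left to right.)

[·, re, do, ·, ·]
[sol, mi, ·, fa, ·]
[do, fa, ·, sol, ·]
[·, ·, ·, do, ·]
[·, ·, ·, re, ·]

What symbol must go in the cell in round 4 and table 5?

Round 1, table 4: round 1 has {do, re} and table 4 has {do, re, fa, sol}, leaving only mi.
Round 1, table 1: round 1 has {do, re, mi} and table 1 has {do, sol}, leaving only fa.
Round 1, table 5: round 1 has {do, re, mi, fa} and table 5 has {}, leaving only sol.
Round 2, table 3: round 2 has {mi, fa, sol} and table 3 has {do}, leaving only re.
Round 2, table 5: round 2 has {re, mi, fa, sol} and table 5 has {sol}, leaving only do.
Round 3, table 3: round 3 has {do, fa, sol} and table 3 has {do, re}, leaving only mi.
Round 3, table 5: round 3 has {do, mi, fa, sol} and table 5 has {do, sol}, leaving only re.
Round 4, table 2: round 4 has {do} and table 2 has {re, mi, fa}, leaving only sol.
Round 4, table 3: round 4 has {do, sol} and table 3 has {do, re, mi}, leaving only fa.
Round 4 already has {do, fa, sol} and table 5 already has {do, re, sol}, so round 4, table 5 must be mi.

mi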